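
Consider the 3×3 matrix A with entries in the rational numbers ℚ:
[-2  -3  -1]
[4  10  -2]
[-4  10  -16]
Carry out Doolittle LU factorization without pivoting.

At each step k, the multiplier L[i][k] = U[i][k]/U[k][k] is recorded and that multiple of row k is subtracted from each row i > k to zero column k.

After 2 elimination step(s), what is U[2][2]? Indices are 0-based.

k=0: U[0][0]=-2
  eliminate (1,0): mult=-2, new row 1: (0, 4, -4); set L[1][0]=-2
  eliminate (2,0): mult=2, new row 2: (0, 16, -14); set L[2][0]=2
k=1: U[1][1]=4
  eliminate (2,1): mult=4, new row 2: (0, 0, 2); set L[2][1]=4

U[2][2] = 2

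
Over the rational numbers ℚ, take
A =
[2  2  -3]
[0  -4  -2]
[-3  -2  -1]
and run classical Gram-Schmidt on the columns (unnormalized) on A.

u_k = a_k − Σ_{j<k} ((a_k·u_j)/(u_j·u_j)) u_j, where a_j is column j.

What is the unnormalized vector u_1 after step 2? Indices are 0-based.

Step 1: u_0 = a_0 = (2, 0, -3).
Step 2: u_1 = a_1 − (10/13)·u_0 = (6/13, -4, 4/13).

u_1 = (6/13, -4, 4/13)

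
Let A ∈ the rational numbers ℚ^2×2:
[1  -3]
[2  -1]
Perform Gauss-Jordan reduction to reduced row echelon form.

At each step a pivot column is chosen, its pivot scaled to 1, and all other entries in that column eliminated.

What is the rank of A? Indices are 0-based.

[1] R0 /= 1  ⇒  (1, -3)
     R1 -= 2·R0  ⇒  (0, 5)
[2] R1 /= 5  ⇒  (0, 1)
     R0 -= -3·R1  ⇒  (1, 0)

rank = 2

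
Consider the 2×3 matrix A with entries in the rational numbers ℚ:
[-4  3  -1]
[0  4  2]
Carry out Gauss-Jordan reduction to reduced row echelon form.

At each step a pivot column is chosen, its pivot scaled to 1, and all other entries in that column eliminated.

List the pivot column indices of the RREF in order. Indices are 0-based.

pivot columns: 0, 1

pivot(0,0)=-4: scale R0 → (1, -3/4, 1/4)
pivot(1,1)=4: scale R1 → (0, 1, 1/2)
  clear (0,1): R0 −= (-3/4)R1 → (1, 0, 5/8)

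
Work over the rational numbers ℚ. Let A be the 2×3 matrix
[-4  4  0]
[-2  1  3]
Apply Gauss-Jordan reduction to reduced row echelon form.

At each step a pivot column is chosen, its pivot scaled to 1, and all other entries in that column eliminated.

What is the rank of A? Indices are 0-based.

rank = 2

[1] R0 /= -4  ⇒  (1, -1, 0)
     R1 -= -2·R0  ⇒  (0, -1, 3)
[2] R1 /= -1  ⇒  (0, 1, -3)
     R0 -= -1·R1  ⇒  (1, 0, -3)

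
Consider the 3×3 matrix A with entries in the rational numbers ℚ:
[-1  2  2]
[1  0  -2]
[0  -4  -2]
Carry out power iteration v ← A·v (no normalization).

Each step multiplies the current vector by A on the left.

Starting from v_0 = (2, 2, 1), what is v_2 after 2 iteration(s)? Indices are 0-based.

v_2 = (-24, 24, 20)

v_0 = (2, 2, 1).
v_1 = A·v_0 = (4, 0, -10).
v_2 = A·v_1 = (-24, 24, 20).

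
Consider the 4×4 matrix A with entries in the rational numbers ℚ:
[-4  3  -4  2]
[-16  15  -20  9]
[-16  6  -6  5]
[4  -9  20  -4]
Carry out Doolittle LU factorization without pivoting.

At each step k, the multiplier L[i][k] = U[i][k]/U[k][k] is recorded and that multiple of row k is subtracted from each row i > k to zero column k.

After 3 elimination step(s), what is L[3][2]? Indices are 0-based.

Step 1: pivot at (0,0) is -4.
  row1 ← row1 − (4)·row0  ⇒  L[1][0]=4, U row1=(0, 3, -4, 1)
  row2 ← row2 − (4)·row0  ⇒  L[2][0]=4, U row2=(0, -6, 10, -3)
  row3 ← row3 − (-1)·row0  ⇒  L[3][0]=-1, U row3=(0, -6, 16, -2)
Step 2: pivot at (1,1) is 3.
  row2 ← row2 − (-2)·row1  ⇒  L[2][1]=-2, U row2=(0, 0, 2, -1)
  row3 ← row3 − (-2)·row1  ⇒  L[3][1]=-2, U row3=(0, 0, 8, 0)
Step 3: pivot at (2,2) is 2.
  row3 ← row3 − (4)·row2  ⇒  L[3][2]=4, U row3=(0, 0, 0, 4)

L[3][2] = 4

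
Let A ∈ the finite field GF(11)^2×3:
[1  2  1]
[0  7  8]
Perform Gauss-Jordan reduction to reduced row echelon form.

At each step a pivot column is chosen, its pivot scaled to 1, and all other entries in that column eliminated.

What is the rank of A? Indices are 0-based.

step 1: normalize row 0 (÷1) = (1, 2, 1)
step 2: normalize row 1 (÷7) = (0, 1, 9)
  row 0: subtract 2×row1 = (1, 0, 5)

rank = 2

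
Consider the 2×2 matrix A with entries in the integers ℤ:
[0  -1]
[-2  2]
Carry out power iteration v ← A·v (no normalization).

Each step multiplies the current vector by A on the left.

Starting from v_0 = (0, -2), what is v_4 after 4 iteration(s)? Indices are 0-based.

v_4 = (32, -88)

v_0 = (0, -2).
v_1 = A·v_0 = (2, -4).
v_2 = A·v_1 = (4, -12).
v_3 = A·v_2 = (12, -32).
v_4 = A·v_3 = (32, -88).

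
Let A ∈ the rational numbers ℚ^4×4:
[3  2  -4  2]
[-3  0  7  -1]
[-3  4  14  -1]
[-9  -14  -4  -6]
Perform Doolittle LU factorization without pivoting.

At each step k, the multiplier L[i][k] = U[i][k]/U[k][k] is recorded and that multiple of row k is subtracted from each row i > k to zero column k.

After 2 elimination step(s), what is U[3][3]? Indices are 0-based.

k=0: U[0][0]=3
  eliminate (1,0): mult=-1, new row 1: (0, 2, 3, 1); set L[1][0]=-1
  eliminate (2,0): mult=-1, new row 2: (0, 6, 10, 1); set L[2][0]=-1
  eliminate (3,0): mult=-3, new row 3: (0, -8, -16, 0); set L[3][0]=-3
k=1: U[1][1]=2
  eliminate (2,1): mult=3, new row 2: (0, 0, 1, -2); set L[2][1]=3
  eliminate (3,1): mult=-4, new row 3: (0, 0, -4, 4); set L[3][1]=-4

U[3][3] = 4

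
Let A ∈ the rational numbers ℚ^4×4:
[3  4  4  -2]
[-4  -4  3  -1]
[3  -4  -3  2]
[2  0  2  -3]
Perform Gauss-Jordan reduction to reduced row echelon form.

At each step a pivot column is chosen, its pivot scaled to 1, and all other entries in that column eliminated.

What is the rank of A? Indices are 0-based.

[1] R0 /= 3  ⇒  (1, 4/3, 4/3, -2/3)
     R1 -= -4·R0  ⇒  (0, 4/3, 25/3, -11/3)
     R2 -= 3·R0  ⇒  (0, -8, -7, 4)
     R3 -= 2·R0  ⇒  (0, -8/3, -2/3, -5/3)
[2] R1 /= 4/3  ⇒  (0, 1, 25/4, -11/4)
     R0 -= 4/3·R1  ⇒  (1, 0, -7, 3)
     R2 -= -8·R1  ⇒  (0, 0, 43, -18)
     R3 -= -8/3·R1  ⇒  (0, 0, 16, -9)
[3] R2 /= 43  ⇒  (0, 0, 1, -18/43)
     R0 -= -7·R2  ⇒  (1, 0, 0, 3/43)
     R1 -= 25/4·R2  ⇒  (0, 1, 0, -23/172)
     R3 -= 16·R2  ⇒  (0, 0, 0, -99/43)
[4] R3 /= -99/43  ⇒  (0, 0, 0, 1)
     R0 -= 3/43·R3  ⇒  (1, 0, 0, 0)
     R1 -= -23/172·R3  ⇒  (0, 1, 0, 0)
     R2 -= -18/43·R3  ⇒  (0, 0, 1, 0)

rank = 4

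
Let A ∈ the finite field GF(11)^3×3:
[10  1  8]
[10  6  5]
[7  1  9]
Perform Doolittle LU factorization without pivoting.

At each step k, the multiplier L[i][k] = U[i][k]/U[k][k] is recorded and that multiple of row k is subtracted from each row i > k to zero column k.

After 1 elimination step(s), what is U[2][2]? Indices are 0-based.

U[2][2] = 10

[col 0] pivot 10
  R1 -= 1*R0 → (0, 5, 8)  (L[1][0] := 1)
  R2 -= 4*R0 → (0, 8, 10)  (L[2][0] := 4)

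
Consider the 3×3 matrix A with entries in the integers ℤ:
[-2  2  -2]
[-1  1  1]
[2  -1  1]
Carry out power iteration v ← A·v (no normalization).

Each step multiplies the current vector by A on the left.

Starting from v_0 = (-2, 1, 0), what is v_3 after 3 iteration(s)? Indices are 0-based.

v_0 = (-2, 1, 0).
v_1 = A·v_0 = (6, 3, -5).
v_2 = A·v_1 = (4, -8, 4).
v_3 = A·v_2 = (-32, -8, 20).

v_3 = (-32, -8, 20)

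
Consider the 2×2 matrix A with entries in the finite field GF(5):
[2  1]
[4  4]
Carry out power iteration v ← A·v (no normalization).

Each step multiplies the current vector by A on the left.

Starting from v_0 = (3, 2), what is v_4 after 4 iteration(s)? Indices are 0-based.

v_0 = (3, 2).
v_1 = A·v_0 = (3, 0).
v_2 = A·v_1 = (1, 2).
v_3 = A·v_2 = (4, 2).
v_4 = A·v_3 = (0, 4).

v_4 = (0, 4)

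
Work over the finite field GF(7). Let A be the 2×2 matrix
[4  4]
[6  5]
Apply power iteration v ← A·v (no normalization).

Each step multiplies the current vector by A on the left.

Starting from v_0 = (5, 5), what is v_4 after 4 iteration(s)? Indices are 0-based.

v_0 = (5, 5).
v_1 = A·v_0 = (5, 6).
v_2 = A·v_1 = (2, 4).
v_3 = A·v_2 = (3, 4).
v_4 = A·v_3 = (0, 3).

v_4 = (0, 3)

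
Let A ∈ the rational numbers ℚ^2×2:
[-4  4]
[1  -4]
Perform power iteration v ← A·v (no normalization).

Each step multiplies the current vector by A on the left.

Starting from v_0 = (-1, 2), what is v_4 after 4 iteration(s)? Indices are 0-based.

v_0 = (-1, 2).
v_1 = A·v_0 = (12, -9).
v_2 = A·v_1 = (-84, 48).
v_3 = A·v_2 = (528, -276).
v_4 = A·v_3 = (-3216, 1632).

v_4 = (-3216, 1632)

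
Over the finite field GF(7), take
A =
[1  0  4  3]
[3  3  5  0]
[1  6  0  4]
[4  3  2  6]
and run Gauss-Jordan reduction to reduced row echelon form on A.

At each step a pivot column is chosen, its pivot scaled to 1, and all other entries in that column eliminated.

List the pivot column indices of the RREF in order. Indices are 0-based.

pivot columns: 0, 1, 2, 3

[1] R0 /= 1  ⇒  (1, 0, 4, 3)
     R1 -= 3·R0  ⇒  (0, 3, 0, 5)
     R2 -= 1·R0  ⇒  (0, 6, 3, 1)
     R3 -= 4·R0  ⇒  (0, 3, 0, 1)
[2] R1 /= 3  ⇒  (0, 1, 0, 4)
     R2 -= 6·R1  ⇒  (0, 0, 3, 5)
     R3 -= 3·R1  ⇒  (0, 0, 0, 3)
[3] R2 /= 3  ⇒  (0, 0, 1, 4)
     R0 -= 4·R2  ⇒  (1, 0, 0, 1)
[4] R3 /= 3  ⇒  (0, 0, 0, 1)
     R0 -= 1·R3  ⇒  (1, 0, 0, 0)
     R1 -= 4·R3  ⇒  (0, 1, 0, 0)
     R2 -= 4·R3  ⇒  (0, 0, 1, 0)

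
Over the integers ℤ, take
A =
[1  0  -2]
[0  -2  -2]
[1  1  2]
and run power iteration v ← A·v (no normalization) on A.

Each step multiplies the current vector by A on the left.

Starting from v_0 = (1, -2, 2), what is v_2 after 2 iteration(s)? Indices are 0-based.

v_0 = (1, -2, 2).
v_1 = A·v_0 = (-3, 0, 3).
v_2 = A·v_1 = (-9, -6, 3).

v_2 = (-9, -6, 3)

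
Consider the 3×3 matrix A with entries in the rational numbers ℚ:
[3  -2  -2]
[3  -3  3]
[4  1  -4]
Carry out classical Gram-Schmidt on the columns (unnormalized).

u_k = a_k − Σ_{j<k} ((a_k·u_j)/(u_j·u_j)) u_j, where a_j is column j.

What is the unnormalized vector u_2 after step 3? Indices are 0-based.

Step 1: u_0 = a_0 = (3, 3, 4).
Step 2: u_1 = a_1 − (-11/34)·u_0 = (-35/34, -69/34, 39/17).
Step 3: u_2 = a_2 − (-13/34)·u_0 − (-449/355)·u_1 = (-153/71, 561/355, 153/355).

u_2 = (-153/71, 561/355, 153/355)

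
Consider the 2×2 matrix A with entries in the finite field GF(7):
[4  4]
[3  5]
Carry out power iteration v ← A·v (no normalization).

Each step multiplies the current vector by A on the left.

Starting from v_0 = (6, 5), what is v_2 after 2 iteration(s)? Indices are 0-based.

v_0 = (6, 5).
v_1 = A·v_0 = (2, 1).
v_2 = A·v_1 = (5, 4).

v_2 = (5, 4)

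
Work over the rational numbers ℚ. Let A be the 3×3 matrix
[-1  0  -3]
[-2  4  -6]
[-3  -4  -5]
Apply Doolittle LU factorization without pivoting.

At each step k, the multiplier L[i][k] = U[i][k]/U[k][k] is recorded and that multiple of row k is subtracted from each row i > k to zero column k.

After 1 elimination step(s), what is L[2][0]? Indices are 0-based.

L[2][0] = 3

k=0: U[0][0]=-1
  eliminate (1,0): mult=2, new row 1: (0, 4, 0); set L[1][0]=2
  eliminate (2,0): mult=3, new row 2: (0, -4, 4); set L[2][0]=3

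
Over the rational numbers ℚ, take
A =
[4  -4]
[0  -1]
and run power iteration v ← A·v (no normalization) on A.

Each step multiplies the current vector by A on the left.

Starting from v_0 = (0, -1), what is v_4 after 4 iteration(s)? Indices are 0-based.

v_0 = (0, -1).
v_1 = A·v_0 = (4, 1).
v_2 = A·v_1 = (12, -1).
v_3 = A·v_2 = (52, 1).
v_4 = A·v_3 = (204, -1).

v_4 = (204, -1)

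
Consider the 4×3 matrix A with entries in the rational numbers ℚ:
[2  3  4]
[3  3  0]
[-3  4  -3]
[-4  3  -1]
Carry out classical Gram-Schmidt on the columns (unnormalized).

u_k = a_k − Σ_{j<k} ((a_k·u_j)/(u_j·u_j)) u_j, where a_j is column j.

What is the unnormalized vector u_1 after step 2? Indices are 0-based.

Step 1: u_0 = a_0 = (2, 3, -3, -4).
Step 2: u_1 = a_1 − (-9/38)·u_0 = (66/19, 141/38, 125/38, 39/19).

u_1 = (66/19, 141/38, 125/38, 39/19)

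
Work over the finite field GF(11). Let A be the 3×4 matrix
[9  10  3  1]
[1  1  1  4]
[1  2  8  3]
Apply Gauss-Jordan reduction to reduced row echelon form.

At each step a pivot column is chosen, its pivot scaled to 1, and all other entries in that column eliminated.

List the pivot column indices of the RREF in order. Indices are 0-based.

pivot columns: 0, 1, 2

[1] R0 /= 9  ⇒  (1, 6, 4, 5)
     R1 -= 1·R0  ⇒  (0, 6, 8, 10)
     R2 -= 1·R0  ⇒  (0, 7, 4, 9)
[2] R1 /= 6  ⇒  (0, 1, 5, 9)
     R0 -= 6·R1  ⇒  (1, 0, 7, 6)
     R2 -= 7·R1  ⇒  (0, 0, 2, 1)
[3] R2 /= 2  ⇒  (0, 0, 1, 6)
     R0 -= 7·R2  ⇒  (1, 0, 0, 8)
     R1 -= 5·R2  ⇒  (0, 1, 0, 1)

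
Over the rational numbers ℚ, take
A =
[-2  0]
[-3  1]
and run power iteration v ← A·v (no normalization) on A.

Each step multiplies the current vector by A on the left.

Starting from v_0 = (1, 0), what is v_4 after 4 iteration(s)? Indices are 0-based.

v_0 = (1, 0).
v_1 = A·v_0 = (-2, -3).
v_2 = A·v_1 = (4, 3).
v_3 = A·v_2 = (-8, -9).
v_4 = A·v_3 = (16, 15).

v_4 = (16, 15)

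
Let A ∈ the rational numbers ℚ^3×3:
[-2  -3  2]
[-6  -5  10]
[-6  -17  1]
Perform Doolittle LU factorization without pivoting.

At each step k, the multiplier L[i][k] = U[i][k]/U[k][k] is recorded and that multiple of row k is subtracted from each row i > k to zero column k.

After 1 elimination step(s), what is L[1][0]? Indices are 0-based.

L[1][0] = 3

Step 1: pivot at (0,0) is -2.
  row1 ← row1 − (3)·row0  ⇒  L[1][0]=3, U row1=(0, 4, 4)
  row2 ← row2 − (3)·row0  ⇒  L[2][0]=3, U row2=(0, -8, -5)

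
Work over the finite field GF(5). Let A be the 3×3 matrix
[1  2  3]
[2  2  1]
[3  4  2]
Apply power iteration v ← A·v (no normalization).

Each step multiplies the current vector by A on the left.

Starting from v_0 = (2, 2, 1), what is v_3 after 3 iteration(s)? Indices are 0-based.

v_0 = (2, 2, 1).
v_1 = A·v_0 = (4, 4, 1).
v_2 = A·v_1 = (0, 2, 0).
v_3 = A·v_2 = (4, 4, 3).

v_3 = (4, 4, 3)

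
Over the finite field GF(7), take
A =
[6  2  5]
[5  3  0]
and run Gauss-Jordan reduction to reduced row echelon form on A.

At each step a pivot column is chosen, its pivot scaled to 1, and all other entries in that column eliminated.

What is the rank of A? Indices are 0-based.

pivot(0,0)=6: scale R0 → (1, 5, 2)
  clear (1,0): R1 −= (5)R0 → (0, 6, 4)
pivot(1,1)=6: scale R1 → (0, 1, 3)
  clear (0,1): R0 −= (5)R1 → (1, 0, 1)

rank = 2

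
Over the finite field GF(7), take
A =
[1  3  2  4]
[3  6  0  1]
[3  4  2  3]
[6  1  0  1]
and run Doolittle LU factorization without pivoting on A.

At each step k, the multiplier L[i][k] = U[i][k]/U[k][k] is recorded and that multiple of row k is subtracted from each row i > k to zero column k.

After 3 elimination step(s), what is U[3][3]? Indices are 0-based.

k=0: U[0][0]=1
  eliminate (1,0): mult=3, new row 1: (0, 4, 1, 3); set L[1][0]=3
  eliminate (2,0): mult=3, new row 2: (0, 2, 3, 5); set L[2][0]=3
  eliminate (3,0): mult=6, new row 3: (0, 4, 2, 5); set L[3][0]=6
k=1: U[1][1]=4
  eliminate (2,1): mult=4, new row 2: (0, 0, 6, 0); set L[2][1]=4
  eliminate (3,1): mult=1, new row 3: (0, 0, 1, 2); set L[3][1]=1
k=2: U[2][2]=6
  eliminate (3,2): mult=6, new row 3: (0, 0, 0, 2); set L[3][2]=6

U[3][3] = 2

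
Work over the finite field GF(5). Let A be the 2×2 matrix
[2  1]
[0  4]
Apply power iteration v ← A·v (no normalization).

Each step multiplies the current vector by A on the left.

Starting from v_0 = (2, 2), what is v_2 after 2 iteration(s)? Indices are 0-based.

v_0 = (2, 2).
v_1 = A·v_0 = (1, 3).
v_2 = A·v_1 = (0, 2).

v_2 = (0, 2)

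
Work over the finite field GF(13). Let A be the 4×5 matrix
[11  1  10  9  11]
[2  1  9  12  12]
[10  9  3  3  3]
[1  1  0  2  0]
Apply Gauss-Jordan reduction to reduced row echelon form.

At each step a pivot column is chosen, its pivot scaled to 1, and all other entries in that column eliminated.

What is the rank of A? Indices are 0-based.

rank = 4

[1] R0 /= 11  ⇒  (1, 6, 8, 2, 1)
     R1 -= 2·R0  ⇒  (0, 2, 6, 8, 10)
     R2 -= 10·R0  ⇒  (0, 1, 1, 9, 6)
     R3 -= 1·R0  ⇒  (0, 8, 5, 0, 12)
[2] R1 /= 2  ⇒  (0, 1, 3, 4, 5)
     R0 -= 6·R1  ⇒  (1, 0, 3, 4, 10)
     R2 -= 1·R1  ⇒  (0, 0, 11, 5, 1)
     R3 -= 8·R1  ⇒  (0, 0, 7, 7, 11)
[3] R2 /= 11  ⇒  (0, 0, 1, 4, 6)
     R0 -= 3·R2  ⇒  (1, 0, 0, 5, 5)
     R1 -= 3·R2  ⇒  (0, 1, 0, 5, 0)
     R3 -= 7·R2  ⇒  (0, 0, 0, 5, 8)
[4] R3 /= 5  ⇒  (0, 0, 0, 1, 12)
     R0 -= 5·R3  ⇒  (1, 0, 0, 0, 10)
     R1 -= 5·R3  ⇒  (0, 1, 0, 0, 5)
     R2 -= 4·R3  ⇒  (0, 0, 1, 0, 10)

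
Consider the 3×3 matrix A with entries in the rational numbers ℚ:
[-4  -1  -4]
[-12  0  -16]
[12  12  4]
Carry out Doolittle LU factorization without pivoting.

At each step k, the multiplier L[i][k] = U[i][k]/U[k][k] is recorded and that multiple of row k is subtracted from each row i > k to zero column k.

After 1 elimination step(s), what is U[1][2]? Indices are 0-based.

U[1][2] = -4

Step 1: pivot at (0,0) is -4.
  row1 ← row1 − (3)·row0  ⇒  L[1][0]=3, U row1=(0, 3, -4)
  row2 ← row2 − (-3)·row0  ⇒  L[2][0]=-3, U row2=(0, 9, -8)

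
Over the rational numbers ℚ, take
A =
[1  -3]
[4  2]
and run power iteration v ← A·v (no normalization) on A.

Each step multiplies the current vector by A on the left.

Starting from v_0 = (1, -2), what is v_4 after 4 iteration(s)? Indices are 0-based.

v_4 = (-329, -140)

v_0 = (1, -2).
v_1 = A·v_0 = (7, 0).
v_2 = A·v_1 = (7, 28).
v_3 = A·v_2 = (-77, 84).
v_4 = A·v_3 = (-329, -140).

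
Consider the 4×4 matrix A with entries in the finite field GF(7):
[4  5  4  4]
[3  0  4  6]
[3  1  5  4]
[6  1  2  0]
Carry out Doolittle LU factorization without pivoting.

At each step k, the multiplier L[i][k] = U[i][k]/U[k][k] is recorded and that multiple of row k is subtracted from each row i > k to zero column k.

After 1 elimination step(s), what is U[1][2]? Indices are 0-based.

k=0: U[0][0]=4
  eliminate (1,0): mult=6, new row 1: (0, 5, 1, 3); set L[1][0]=6
  eliminate (2,0): mult=6, new row 2: (0, 6, 2, 1); set L[2][0]=6
  eliminate (3,0): mult=5, new row 3: (0, 4, 3, 1); set L[3][0]=5

U[1][2] = 1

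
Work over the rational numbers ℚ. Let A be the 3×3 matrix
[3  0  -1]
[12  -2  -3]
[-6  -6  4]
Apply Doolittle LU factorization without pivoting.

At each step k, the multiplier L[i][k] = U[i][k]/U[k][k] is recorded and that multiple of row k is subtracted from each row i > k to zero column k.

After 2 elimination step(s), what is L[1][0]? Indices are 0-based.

L[1][0] = 4

[col 0] pivot 3
  R1 -= 4*R0 → (0, -2, 1)  (L[1][0] := 4)
  R2 -= -2*R0 → (0, -6, 2)  (L[2][0] := -2)
[col 1] pivot -2
  R2 -= 3*R1 → (0, 0, -1)  (L[2][1] := 3)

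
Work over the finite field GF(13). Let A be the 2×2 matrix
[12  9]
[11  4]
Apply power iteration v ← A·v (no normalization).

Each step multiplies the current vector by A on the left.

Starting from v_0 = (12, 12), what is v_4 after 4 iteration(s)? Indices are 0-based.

v_0 = (12, 12).
v_1 = A·v_0 = (5, 11).
v_2 = A·v_1 = (3, 8).
v_3 = A·v_2 = (4, 0).
v_4 = A·v_3 = (9, 5).

v_4 = (9, 5)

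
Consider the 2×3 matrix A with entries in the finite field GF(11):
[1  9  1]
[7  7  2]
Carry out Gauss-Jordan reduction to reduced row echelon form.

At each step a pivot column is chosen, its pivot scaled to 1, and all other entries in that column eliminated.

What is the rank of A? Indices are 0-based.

pivot(0,0)=1: scale R0 → (1, 9, 1)
  clear (1,0): R1 −= (7)R0 → (0, 10, 6)
pivot(1,1)=10: scale R1 → (0, 1, 5)
  clear (0,1): R0 −= (9)R1 → (1, 0, 0)

rank = 2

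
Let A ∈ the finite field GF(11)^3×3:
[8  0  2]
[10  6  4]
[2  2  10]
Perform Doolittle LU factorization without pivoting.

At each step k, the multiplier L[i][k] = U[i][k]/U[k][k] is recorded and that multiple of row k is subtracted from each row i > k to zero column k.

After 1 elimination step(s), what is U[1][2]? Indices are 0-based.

Step 1: pivot at (0,0) is 8.
  row1 ← row1 − (4)·row0  ⇒  L[1][0]=4, U row1=(0, 6, 7)
  row2 ← row2 − (3)·row0  ⇒  L[2][0]=3, U row2=(0, 2, 4)

U[1][2] = 7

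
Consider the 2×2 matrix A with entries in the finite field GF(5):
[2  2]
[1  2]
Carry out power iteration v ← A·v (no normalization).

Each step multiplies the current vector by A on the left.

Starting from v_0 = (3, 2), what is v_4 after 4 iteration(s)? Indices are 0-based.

v_4 = (1, 0)

v_0 = (3, 2).
v_1 = A·v_0 = (0, 2).
v_2 = A·v_1 = (4, 4).
v_3 = A·v_2 = (1, 2).
v_4 = A·v_3 = (1, 0).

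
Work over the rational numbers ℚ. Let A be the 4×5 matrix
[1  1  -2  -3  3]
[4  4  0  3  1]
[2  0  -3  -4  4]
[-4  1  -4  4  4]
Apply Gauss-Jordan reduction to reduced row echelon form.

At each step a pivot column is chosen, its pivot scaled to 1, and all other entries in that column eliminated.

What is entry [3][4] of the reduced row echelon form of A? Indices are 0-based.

step 1: normalize row 0 (÷1) = (1, 1, -2, -3, 3)
  row 1: subtract 4×row0 = (0, 0, 8, 15, -11)
  row 2: subtract 2×row0 = (0, -2, 1, 2, -2)
  row 3: subtract -4×row0 = (0, 5, -12, -8, 16)
step 2: exchange rows 1,2
step 2: normalize row 1 (÷-2) = (0, 1, -1/2, -1, 1)
  row 0: subtract 1×row1 = (1, 0, -3/2, -2, 2)
  row 3: subtract 5×row1 = (0, 0, -19/2, -3, 11)
step 3: normalize row 2 (÷8) = (0, 0, 1, 15/8, -11/8)
  row 0: subtract -3/2×row2 = (1, 0, 0, 13/16, -1/16)
  row 1: subtract -1/2×row2 = (0, 1, 0, -1/16, 5/16)
  row 3: subtract -19/2×row2 = (0, 0, 0, 237/16, -33/16)
step 4: normalize row 3 (÷237/16) = (0, 0, 0, 1, -11/79)
  row 0: subtract 13/16×row3 = (1, 0, 0, 0, 4/79)
  row 1: subtract -1/16×row3 = (0, 1, 0, 0, 24/79)
  row 2: subtract 15/8×row3 = (0, 0, 1, 0, -88/79)

M[3][4] = -11/79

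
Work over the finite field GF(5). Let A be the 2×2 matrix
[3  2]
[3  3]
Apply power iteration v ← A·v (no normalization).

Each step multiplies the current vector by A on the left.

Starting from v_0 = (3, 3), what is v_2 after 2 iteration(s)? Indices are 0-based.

v_0 = (3, 3).
v_1 = A·v_0 = (0, 3).
v_2 = A·v_1 = (1, 4).

v_2 = (1, 4)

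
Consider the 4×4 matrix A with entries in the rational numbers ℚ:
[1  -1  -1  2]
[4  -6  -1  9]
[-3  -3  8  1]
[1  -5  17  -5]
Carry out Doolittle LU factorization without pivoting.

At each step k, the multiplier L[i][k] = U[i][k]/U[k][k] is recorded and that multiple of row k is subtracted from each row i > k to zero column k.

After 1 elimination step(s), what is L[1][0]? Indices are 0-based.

L[1][0] = 4

k=0: U[0][0]=1
  eliminate (1,0): mult=4, new row 1: (0, -2, 3, 1); set L[1][0]=4
  eliminate (2,0): mult=-3, new row 2: (0, -6, 5, 7); set L[2][0]=-3
  eliminate (3,0): mult=1, new row 3: (0, -4, 18, -7); set L[3][0]=1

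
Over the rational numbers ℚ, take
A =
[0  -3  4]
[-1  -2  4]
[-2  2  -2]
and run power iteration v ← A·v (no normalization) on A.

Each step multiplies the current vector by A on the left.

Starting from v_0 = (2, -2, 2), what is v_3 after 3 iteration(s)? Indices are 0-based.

v_0 = (2, -2, 2).
v_1 = A·v_0 = (14, 10, -12).
v_2 = A·v_1 = (-78, -82, 16).
v_3 = A·v_2 = (310, 306, -40).

v_3 = (310, 306, -40)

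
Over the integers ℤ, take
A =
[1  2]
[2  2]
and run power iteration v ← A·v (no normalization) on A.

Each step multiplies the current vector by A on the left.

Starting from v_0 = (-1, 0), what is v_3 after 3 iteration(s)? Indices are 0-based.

v_0 = (-1, 0).
v_1 = A·v_0 = (-1, -2).
v_2 = A·v_1 = (-5, -6).
v_3 = A·v_2 = (-17, -22).

v_3 = (-17, -22)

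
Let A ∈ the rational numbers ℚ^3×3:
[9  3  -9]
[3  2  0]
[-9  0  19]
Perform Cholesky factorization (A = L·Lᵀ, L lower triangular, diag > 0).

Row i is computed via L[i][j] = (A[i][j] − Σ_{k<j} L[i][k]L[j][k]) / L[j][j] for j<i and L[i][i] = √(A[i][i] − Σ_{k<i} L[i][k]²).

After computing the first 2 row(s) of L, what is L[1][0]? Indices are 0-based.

L[1][0] = 1

Step 1: L[0][0] = √(9) = 3.
  L[1][0] = (3) / L[0][0] = 1.
Step 2: L[1][1] = √(1) = 1.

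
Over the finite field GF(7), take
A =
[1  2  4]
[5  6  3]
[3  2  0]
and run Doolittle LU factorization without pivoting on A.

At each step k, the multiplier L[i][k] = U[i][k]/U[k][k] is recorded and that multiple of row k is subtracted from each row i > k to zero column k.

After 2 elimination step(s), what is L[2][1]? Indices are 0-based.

L[2][1] = 1

[col 0] pivot 1
  R1 -= 5*R0 → (0, 3, 4)  (L[1][0] := 5)
  R2 -= 3*R0 → (0, 3, 2)  (L[2][0] := 3)
[col 1] pivot 3
  R2 -= 1*R1 → (0, 0, 5)  (L[2][1] := 1)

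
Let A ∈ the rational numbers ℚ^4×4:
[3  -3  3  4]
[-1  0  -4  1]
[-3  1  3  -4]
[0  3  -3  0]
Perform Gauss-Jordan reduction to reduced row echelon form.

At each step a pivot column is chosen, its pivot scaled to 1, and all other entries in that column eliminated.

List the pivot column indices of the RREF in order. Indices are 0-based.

pivot columns: 0, 1, 2, 3

[1] R0 /= 3  ⇒  (1, -1, 1, 4/3)
     R1 -= -1·R0  ⇒  (0, -1, -3, 7/3)
     R2 -= -3·R0  ⇒  (0, -2, 6, 0)
[2] R1 /= -1  ⇒  (0, 1, 3, -7/3)
     R0 -= -1·R1  ⇒  (1, 0, 4, -1)
     R2 -= -2·R1  ⇒  (0, 0, 12, -14/3)
     R3 -= 3·R1  ⇒  (0, 0, -12, 7)
[3] R2 /= 12  ⇒  (0, 0, 1, -7/18)
     R0 -= 4·R2  ⇒  (1, 0, 0, 5/9)
     R1 -= 3·R2  ⇒  (0, 1, 0, -7/6)
     R3 -= -12·R2  ⇒  (0, 0, 0, 7/3)
[4] R3 /= 7/3  ⇒  (0, 0, 0, 1)
     R0 -= 5/9·R3  ⇒  (1, 0, 0, 0)
     R1 -= -7/6·R3  ⇒  (0, 1, 0, 0)
     R2 -= -7/18·R3  ⇒  (0, 0, 1, 0)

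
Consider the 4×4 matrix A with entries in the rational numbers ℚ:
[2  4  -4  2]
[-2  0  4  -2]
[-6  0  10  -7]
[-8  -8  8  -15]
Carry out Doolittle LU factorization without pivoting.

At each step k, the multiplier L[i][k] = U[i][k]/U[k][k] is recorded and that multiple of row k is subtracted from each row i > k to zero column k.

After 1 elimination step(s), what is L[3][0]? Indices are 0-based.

L[3][0] = -4

[col 0] pivot 2
  R1 -= -1*R0 → (0, 4, 0, 0)  (L[1][0] := -1)
  R2 -= -3*R0 → (0, 12, -2, -1)  (L[2][0] := -3)
  R3 -= -4*R0 → (0, 8, -8, -7)  (L[3][0] := -4)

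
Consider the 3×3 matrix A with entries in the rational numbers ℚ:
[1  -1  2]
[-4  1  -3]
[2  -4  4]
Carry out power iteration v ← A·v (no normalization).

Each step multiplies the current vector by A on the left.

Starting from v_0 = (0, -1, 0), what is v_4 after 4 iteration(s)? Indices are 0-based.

v_0 = (0, -1, 0).
v_1 = A·v_0 = (1, -1, 4).
v_2 = A·v_1 = (10, -17, 22).
v_3 = A·v_2 = (71, -123, 176).
v_4 = A·v_3 = (546, -935, 1338).

v_4 = (546, -935, 1338)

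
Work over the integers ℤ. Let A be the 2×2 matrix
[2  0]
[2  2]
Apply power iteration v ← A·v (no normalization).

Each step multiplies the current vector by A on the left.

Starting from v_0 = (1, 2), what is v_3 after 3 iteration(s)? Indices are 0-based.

v_0 = (1, 2).
v_1 = A·v_0 = (2, 6).
v_2 = A·v_1 = (4, 16).
v_3 = A·v_2 = (8, 40).

v_3 = (8, 40)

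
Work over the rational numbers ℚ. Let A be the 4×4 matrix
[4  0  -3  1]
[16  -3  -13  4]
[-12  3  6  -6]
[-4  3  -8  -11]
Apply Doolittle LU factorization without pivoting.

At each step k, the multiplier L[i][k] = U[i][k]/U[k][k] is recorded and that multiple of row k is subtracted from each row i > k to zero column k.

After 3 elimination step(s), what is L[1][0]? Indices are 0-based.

[col 0] pivot 4
  R1 -= 4*R0 → (0, -3, -1, 0)  (L[1][0] := 4)
  R2 -= -3*R0 → (0, 3, -3, -3)  (L[2][0] := -3)
  R3 -= -1*R0 → (0, 3, -11, -10)  (L[3][0] := -1)
[col 1] pivot -3
  R2 -= -1*R1 → (0, 0, -4, -3)  (L[2][1] := -1)
  R3 -= -1*R1 → (0, 0, -12, -10)  (L[3][1] := -1)
[col 2] pivot -4
  R3 -= 3*R2 → (0, 0, 0, -1)  (L[3][2] := 3)

L[1][0] = 4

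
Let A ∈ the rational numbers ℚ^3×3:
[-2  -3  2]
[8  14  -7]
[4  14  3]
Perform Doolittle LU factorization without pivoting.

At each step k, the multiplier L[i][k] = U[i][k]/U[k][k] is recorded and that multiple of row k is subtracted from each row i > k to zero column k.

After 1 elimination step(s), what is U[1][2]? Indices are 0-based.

[col 0] pivot -2
  R1 -= -4*R0 → (0, 2, 1)  (L[1][0] := -4)
  R2 -= -2*R0 → (0, 8, 7)  (L[2][0] := -2)

U[1][2] = 1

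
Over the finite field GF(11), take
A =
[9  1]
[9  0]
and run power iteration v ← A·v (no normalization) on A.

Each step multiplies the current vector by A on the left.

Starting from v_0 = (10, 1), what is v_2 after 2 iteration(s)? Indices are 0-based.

v_2 = (7, 5)

v_0 = (10, 1).
v_1 = A·v_0 = (3, 2).
v_2 = A·v_1 = (7, 5).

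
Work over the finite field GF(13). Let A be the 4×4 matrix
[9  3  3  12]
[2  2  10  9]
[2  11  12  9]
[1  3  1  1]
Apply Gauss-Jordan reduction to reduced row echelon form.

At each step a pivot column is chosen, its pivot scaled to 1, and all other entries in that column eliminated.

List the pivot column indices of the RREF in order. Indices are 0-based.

step 1: normalize row 0 (÷9) = (1, 9, 9, 10)
  row 1: subtract 2×row0 = (0, 10, 5, 2)
  row 2: subtract 2×row0 = (0, 6, 7, 2)
  row 3: subtract 1×row0 = (0, 7, 5, 4)
step 2: normalize row 1 (÷10) = (0, 1, 7, 8)
  row 0: subtract 9×row1 = (1, 0, 11, 3)
  row 2: subtract 6×row1 = (0, 0, 4, 6)
  row 3: subtract 7×row1 = (0, 0, 8, 0)
step 3: normalize row 2 (÷4) = (0, 0, 1, 8)
  row 0: subtract 11×row2 = (1, 0, 0, 6)
  row 1: subtract 7×row2 = (0, 1, 0, 4)
  row 3: subtract 8×row2 = (0, 0, 0, 1)
step 4: normalize row 3 (÷1) = (0, 0, 0, 1)
  row 0: subtract 6×row3 = (1, 0, 0, 0)
  row 1: subtract 4×row3 = (0, 1, 0, 0)
  row 2: subtract 8×row3 = (0, 0, 1, 0)

pivot columns: 0, 1, 2, 3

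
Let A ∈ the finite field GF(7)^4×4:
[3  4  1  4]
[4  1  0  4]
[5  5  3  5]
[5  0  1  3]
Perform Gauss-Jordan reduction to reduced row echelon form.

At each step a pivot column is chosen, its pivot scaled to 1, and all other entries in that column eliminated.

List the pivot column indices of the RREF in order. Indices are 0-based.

step 1: normalize row 0 (÷3) = (1, 6, 5, 6)
  row 1: subtract 4×row0 = (0, 5, 1, 1)
  row 2: subtract 5×row0 = (0, 3, 6, 3)
  row 3: subtract 5×row0 = (0, 5, 4, 1)
step 2: normalize row 1 (÷5) = (0, 1, 3, 3)
  row 0: subtract 6×row1 = (1, 0, 1, 2)
  row 2: subtract 3×row1 = (0, 0, 4, 1)
  row 3: subtract 5×row1 = (0, 0, 3, 0)
step 3: normalize row 2 (÷4) = (0, 0, 1, 2)
  row 0: subtract 1×row2 = (1, 0, 0, 0)
  row 1: subtract 3×row2 = (0, 1, 0, 4)
  row 3: subtract 3×row2 = (0, 0, 0, 1)
step 4: normalize row 3 (÷1) = (0, 0, 0, 1)
  row 1: subtract 4×row3 = (0, 1, 0, 0)
  row 2: subtract 2×row3 = (0, 0, 1, 0)

pivot columns: 0, 1, 2, 3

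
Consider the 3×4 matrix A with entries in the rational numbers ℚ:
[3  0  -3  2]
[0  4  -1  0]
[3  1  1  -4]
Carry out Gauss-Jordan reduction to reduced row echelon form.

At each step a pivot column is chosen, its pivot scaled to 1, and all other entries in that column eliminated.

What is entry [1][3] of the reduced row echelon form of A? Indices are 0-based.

M[1][3] = -6/17

[1] R0 /= 3  ⇒  (1, 0, -1, 2/3)
     R2 -= 3·R0  ⇒  (0, 1, 4, -6)
[2] R1 /= 4  ⇒  (0, 1, -1/4, 0)
     R2 -= 1·R1  ⇒  (0, 0, 17/4, -6)
[3] R2 /= 17/4  ⇒  (0, 0, 1, -24/17)
     R0 -= -1·R2  ⇒  (1, 0, 0, -38/51)
     R1 -= -1/4·R2  ⇒  (0, 1, 0, -6/17)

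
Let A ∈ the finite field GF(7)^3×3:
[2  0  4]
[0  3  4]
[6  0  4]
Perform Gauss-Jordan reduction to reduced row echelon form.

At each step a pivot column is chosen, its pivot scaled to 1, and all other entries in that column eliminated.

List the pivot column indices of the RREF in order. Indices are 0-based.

pivot(0,0)=2: scale R0 → (1, 0, 2)
  clear (2,0): R2 −= (6)R0 → (0, 0, 6)
pivot(1,1)=3: scale R1 → (0, 1, 6)
pivot(2,2)=6: scale R2 → (0, 0, 1)
  clear (0,2): R0 −= (2)R2 → (1, 0, 0)
  clear (1,2): R1 −= (6)R2 → (0, 1, 0)

pivot columns: 0, 1, 2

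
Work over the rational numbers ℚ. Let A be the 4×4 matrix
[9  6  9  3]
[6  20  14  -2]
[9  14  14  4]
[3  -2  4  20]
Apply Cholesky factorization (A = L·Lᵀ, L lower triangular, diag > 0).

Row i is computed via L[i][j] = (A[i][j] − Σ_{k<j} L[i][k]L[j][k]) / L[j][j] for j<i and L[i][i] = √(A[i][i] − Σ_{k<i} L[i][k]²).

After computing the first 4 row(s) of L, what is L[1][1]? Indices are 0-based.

L[1][1] = 4

Step 1: L[0][0] = √(9) = 3.
  L[1][0] = (6) / L[0][0] = 2.
Step 2: L[1][1] = √(16) = 4.
  L[2][0] = (9) / L[0][0] = 3.
  L[2][1] = (8) / L[1][1] = 2.
Step 3: L[2][2] = √(1) = 1.
  L[3][0] = (3) / L[0][0] = 1.
  L[3][1] = (-4) / L[1][1] = -1.
  L[3][2] = (3) / L[2][2] = 3.
Step 4: L[3][3] = √(9) = 3.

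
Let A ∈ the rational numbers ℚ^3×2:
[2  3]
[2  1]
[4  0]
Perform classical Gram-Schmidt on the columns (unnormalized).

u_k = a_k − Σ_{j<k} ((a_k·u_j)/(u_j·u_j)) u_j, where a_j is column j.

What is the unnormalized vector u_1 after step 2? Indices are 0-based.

u_1 = (7/3, 1/3, -4/3)

Step 1: u_0 = a_0 = (2, 2, 4).
Step 2: u_1 = a_1 − (1/3)·u_0 = (7/3, 1/3, -4/3).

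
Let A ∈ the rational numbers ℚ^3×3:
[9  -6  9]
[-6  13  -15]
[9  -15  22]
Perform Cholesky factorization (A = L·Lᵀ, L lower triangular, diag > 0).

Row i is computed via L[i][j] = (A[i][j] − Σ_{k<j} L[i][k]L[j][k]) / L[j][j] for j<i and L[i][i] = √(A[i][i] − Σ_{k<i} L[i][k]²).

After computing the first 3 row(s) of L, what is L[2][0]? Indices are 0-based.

L[2][0] = 3

Step 1: L[0][0] = √(9) = 3.
  L[1][0] = (-6) / L[0][0] = -2.
Step 2: L[1][1] = √(9) = 3.
  L[2][0] = (9) / L[0][0] = 3.
  L[2][1] = (-9) / L[1][1] = -3.
Step 3: L[2][2] = √(4) = 2.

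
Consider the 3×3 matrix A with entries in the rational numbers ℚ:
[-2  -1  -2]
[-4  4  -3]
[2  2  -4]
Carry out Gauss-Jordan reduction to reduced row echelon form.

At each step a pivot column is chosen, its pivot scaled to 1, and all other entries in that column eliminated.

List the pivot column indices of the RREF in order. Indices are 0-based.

pivot(0,0)=-2: scale R0 → (1, 1/2, 1)
  clear (1,0): R1 −= (-4)R0 → (0, 6, 1)
  clear (2,0): R2 −= (2)R0 → (0, 1, -6)
pivot(1,1)=6: scale R1 → (0, 1, 1/6)
  clear (0,1): R0 −= (1/2)R1 → (1, 0, 11/12)
  clear (2,1): R2 −= (1)R1 → (0, 0, -37/6)
pivot(2,2)=-37/6: scale R2 → (0, 0, 1)
  clear (0,2): R0 −= (11/12)R2 → (1, 0, 0)
  clear (1,2): R1 −= (1/6)R2 → (0, 1, 0)

pivot columns: 0, 1, 2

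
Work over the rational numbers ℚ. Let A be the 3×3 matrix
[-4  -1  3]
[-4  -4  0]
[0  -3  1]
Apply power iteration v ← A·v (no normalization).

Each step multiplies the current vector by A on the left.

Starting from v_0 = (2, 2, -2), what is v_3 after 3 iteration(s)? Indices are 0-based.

v_3 = (-232, -736, -344)

v_0 = (2, 2, -2).
v_1 = A·v_0 = (-16, -16, -8).
v_2 = A·v_1 = (56, 128, 40).
v_3 = A·v_2 = (-232, -736, -344).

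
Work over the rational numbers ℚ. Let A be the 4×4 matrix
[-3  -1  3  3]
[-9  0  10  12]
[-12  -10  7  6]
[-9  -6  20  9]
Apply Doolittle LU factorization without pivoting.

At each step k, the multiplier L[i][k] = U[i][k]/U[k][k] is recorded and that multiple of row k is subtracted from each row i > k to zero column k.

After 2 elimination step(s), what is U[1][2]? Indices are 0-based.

Step 1: pivot at (0,0) is -3.
  row1 ← row1 − (3)·row0  ⇒  L[1][0]=3, U row1=(0, 3, 1, 3)
  row2 ← row2 − (4)·row0  ⇒  L[2][0]=4, U row2=(0, -6, -5, -6)
  row3 ← row3 − (3)·row0  ⇒  L[3][0]=3, U row3=(0, -3, 11, 0)
Step 2: pivot at (1,1) is 3.
  row2 ← row2 − (-2)·row1  ⇒  L[2][1]=-2, U row2=(0, 0, -3, 0)
  row3 ← row3 − (-1)·row1  ⇒  L[3][1]=-1, U row3=(0, 0, 12, 3)

U[1][2] = 1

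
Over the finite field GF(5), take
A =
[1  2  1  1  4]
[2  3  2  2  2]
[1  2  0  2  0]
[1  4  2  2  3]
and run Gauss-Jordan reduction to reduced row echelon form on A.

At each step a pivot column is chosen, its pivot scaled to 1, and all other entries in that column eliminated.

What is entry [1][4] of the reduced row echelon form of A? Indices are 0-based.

M[1][4] = 1

step 1: normalize row 0 (÷1) = (1, 2, 1, 1, 4)
  row 1: subtract 2×row0 = (0, 4, 0, 0, 4)
  row 2: subtract 1×row0 = (0, 0, 4, 1, 1)
  row 3: subtract 1×row0 = (0, 2, 1, 1, 4)
step 2: normalize row 1 (÷4) = (0, 1, 0, 0, 1)
  row 0: subtract 2×row1 = (1, 0, 1, 1, 2)
  row 3: subtract 2×row1 = (0, 0, 1, 1, 2)
step 3: normalize row 2 (÷4) = (0, 0, 1, 4, 4)
  row 0: subtract 1×row2 = (1, 0, 0, 2, 3)
  row 3: subtract 1×row2 = (0, 0, 0, 2, 3)
step 4: normalize row 3 (÷2) = (0, 0, 0, 1, 4)
  row 0: subtract 2×row3 = (1, 0, 0, 0, 0)
  row 2: subtract 4×row3 = (0, 0, 1, 0, 3)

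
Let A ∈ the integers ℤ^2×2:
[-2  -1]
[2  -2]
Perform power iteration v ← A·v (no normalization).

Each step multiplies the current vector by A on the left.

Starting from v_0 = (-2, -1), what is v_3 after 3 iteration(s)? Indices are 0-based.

v_0 = (-2, -1).
v_1 = A·v_0 = (5, -2).
v_2 = A·v_1 = (-8, 14).
v_3 = A·v_2 = (2, -44).

v_3 = (2, -44)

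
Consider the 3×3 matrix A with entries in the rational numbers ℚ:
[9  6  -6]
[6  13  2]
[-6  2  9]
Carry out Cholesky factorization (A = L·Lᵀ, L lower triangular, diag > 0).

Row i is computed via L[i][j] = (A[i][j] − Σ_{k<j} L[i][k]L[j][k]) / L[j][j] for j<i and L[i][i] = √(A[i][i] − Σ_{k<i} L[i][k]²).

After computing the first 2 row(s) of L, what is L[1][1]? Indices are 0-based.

Step 1: L[0][0] = √(9) = 3.
  L[1][0] = (6) / L[0][0] = 2.
Step 2: L[1][1] = √(9) = 3.

L[1][1] = 3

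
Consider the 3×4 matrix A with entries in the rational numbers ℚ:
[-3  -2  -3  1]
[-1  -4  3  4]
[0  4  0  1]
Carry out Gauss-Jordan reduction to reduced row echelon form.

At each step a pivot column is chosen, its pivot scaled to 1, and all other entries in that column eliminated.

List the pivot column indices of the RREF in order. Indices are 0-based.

[1] R0 /= -3  ⇒  (1, 2/3, 1, -1/3)
     R1 -= -1·R0  ⇒  (0, -10/3, 4, 11/3)
[2] R1 /= -10/3  ⇒  (0, 1, -6/5, -11/10)
     R0 -= 2/3·R1  ⇒  (1, 0, 9/5, 2/5)
     R2 -= 4·R1  ⇒  (0, 0, 24/5, 27/5)
[3] R2 /= 24/5  ⇒  (0, 0, 1, 9/8)
     R0 -= 9/5·R2  ⇒  (1, 0, 0, -13/8)
     R1 -= -6/5·R2  ⇒  (0, 1, 0, 1/4)

pivot columns: 0, 1, 2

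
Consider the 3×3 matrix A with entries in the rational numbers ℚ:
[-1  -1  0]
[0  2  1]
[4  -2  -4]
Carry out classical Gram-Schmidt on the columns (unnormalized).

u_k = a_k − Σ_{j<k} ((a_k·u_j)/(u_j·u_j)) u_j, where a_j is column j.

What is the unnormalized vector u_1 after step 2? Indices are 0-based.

u_1 = (-24/17, 2, -6/17)

Step 1: u_0 = a_0 = (-1, 0, 4).
Step 2: u_1 = a_1 − (-7/17)·u_0 = (-24/17, 2, -6/17).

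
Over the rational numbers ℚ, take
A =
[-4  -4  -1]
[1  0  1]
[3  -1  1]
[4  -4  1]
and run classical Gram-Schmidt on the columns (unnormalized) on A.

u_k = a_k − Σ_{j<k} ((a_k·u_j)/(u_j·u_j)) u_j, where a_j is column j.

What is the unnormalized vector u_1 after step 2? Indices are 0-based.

Step 1: u_0 = a_0 = (-4, 1, 3, 4).
Step 2: u_1 = a_1 − (-1/14)·u_0 = (-30/7, 1/14, -11/14, -26/7).

u_1 = (-30/7, 1/14, -11/14, -26/7)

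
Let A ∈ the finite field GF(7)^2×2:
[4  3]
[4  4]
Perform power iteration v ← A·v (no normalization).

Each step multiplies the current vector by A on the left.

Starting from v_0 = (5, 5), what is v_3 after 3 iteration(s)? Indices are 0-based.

v_3 = (1, 0)

v_0 = (5, 5).
v_1 = A·v_0 = (0, 5).
v_2 = A·v_1 = (1, 6).
v_3 = A·v_2 = (1, 0).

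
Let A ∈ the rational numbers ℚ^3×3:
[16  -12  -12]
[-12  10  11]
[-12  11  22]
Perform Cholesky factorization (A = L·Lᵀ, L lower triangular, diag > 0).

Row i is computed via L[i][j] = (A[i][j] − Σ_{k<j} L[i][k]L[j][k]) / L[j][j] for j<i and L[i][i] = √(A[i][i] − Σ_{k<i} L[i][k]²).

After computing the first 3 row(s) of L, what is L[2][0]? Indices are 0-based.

Step 1: L[0][0] = √(16) = 4.
  L[1][0] = (-12) / L[0][0] = -3.
Step 2: L[1][1] = √(1) = 1.
  L[2][0] = (-12) / L[0][0] = -3.
  L[2][1] = (2) / L[1][1] = 2.
Step 3: L[2][2] = √(9) = 3.

L[2][0] = -3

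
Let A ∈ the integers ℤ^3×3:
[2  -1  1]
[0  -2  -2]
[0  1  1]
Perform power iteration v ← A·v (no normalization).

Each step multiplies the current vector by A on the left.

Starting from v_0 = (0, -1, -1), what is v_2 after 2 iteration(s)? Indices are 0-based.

v_2 = (-6, -4, 2)

v_0 = (0, -1, -1).
v_1 = A·v_0 = (0, 4, -2).
v_2 = A·v_1 = (-6, -4, 2).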